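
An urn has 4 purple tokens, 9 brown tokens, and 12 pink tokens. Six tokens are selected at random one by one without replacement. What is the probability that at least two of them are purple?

296/1265

Sum the hypergeometric tail for j = 2,…,4 purple tokens.
Favorable = C(4,2)·C(21,4) + C(4,3)·C(21,3) + C(4,4)·C(21,2) = 41440; total = C(25,6) = 177100.
P = 41440/177100 = 296/1265 ≈ 0.2340.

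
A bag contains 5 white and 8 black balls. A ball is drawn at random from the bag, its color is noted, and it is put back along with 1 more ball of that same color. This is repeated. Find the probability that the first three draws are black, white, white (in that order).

8/91

Track the composition after each reinforcement of +1.
P = (8/13) · (5/14) · (6/15) = 8/91 ≈ 0.0879.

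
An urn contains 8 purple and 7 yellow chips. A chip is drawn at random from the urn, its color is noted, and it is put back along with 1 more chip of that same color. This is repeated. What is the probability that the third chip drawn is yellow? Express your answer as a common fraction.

Sum over the four possibilities for the first two draws (yellow/not-yellow each), tracking how the yellow count and total change by +1 per draw.
P(third is yellow) = 7/15 ≈ 0.4667. (In a Pólya urn every draw has the same marginal probability 7/15.)

7/15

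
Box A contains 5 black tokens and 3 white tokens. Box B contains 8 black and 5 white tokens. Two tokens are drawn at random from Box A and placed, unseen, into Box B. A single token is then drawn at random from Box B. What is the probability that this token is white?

23/60

Condition on how many of the transferred tokens are white (from Box A: 3 white of 8; then Box B has 15 total).
  0 white: C(3,0)C(5,2)/C(8,2) = 5/14; then P = 5/15
  1 white: C(3,1)C(5,1)/C(8,2) = 15/28; then P = 6/15
  2 white: C(3,2)C(5,0)/C(8,2) = 3/28; then P = 7/15
P(white from Box B) = 23/60 ≈ 0.3833.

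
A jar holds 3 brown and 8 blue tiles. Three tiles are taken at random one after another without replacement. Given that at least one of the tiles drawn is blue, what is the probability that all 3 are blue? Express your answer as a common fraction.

14/41

P(all 3 blue) = C(8,3)/C(11,3) = 56/165; P(at least one blue) = 1 − C(3,3)/C(11,3) = 164/165.
Since 'all 3 blue' ⊆ 'at least one blue', P(all 3 | at least one) = 56/165 / 164/165 = 14/41 ≈ 0.3415.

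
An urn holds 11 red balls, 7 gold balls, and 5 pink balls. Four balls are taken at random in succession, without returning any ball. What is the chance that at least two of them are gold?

89/253

Sum the hypergeometric tail for j = 2,…,4 gold balls.
Favorable = C(7,2)·C(16,2) + C(7,3)·C(16,1) + C(7,4)·C(16,0) = 3115; total = C(23,4) = 8855.
P = 3115/8855 = 89/253 ≈ 0.3518.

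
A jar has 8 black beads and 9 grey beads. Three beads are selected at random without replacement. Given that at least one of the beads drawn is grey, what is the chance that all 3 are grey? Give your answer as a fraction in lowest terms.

7/52

P(all 3 grey) = C(9,3)/C(17,3) = 21/170; P(at least one grey) = 1 − C(8,3)/C(17,3) = 78/85.
Since 'all 3 grey' ⊆ 'at least one grey', P(all 3 | at least one) = 21/170 / 78/85 = 7/52 ≈ 0.1346.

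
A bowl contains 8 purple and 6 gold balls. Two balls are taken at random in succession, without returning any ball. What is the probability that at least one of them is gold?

9/13

Use the complement: P(at least one gold) = 1 − P(no gold).
P(none) = C(8,2)/C(14,2) = 28/91.
So P = 1 − 28/91 = 9/13 ≈ 0.6923.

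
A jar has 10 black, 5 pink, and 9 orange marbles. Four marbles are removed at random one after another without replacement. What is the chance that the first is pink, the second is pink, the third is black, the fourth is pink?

Multiply the conditional probability of each draw in order, without replacement, so each draw removes one from its color and from the total.
P = (5/24) · (4/23) · (10/22) · (3/21) = 25/10626 ≈ 0.0024.

25/10626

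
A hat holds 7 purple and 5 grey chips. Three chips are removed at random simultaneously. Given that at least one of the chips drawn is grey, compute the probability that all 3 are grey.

2/37

P(all 3 grey) = C(5,3)/C(12,3) = 1/22; P(at least one grey) = 1 − C(7,3)/C(12,3) = 37/44.
Since 'all 3 grey' ⊆ 'at least one grey', P(all 3 | at least one) = 1/22 / 37/44 = 2/37 ≈ 0.0541.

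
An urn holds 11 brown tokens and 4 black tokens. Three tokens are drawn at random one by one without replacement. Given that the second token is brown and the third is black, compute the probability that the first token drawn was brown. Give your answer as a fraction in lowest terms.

10/13

P(first=brown and the second token is brown and the third is black) = (11/15)·(10/14)·(4/13) = 44/273.
P(E) = Σ over first color = 44/273 + 22/455 = 22/105.
By Bayes, P(first=brown | E) = 44/273 / 22/105 = 10/13 ≈ 0.7692.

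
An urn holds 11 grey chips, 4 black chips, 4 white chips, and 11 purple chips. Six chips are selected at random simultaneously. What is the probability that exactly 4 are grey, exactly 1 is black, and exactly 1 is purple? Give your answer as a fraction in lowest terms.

968/39585

Unordered draws without replacement: count favorable combinations over C(30,6).
Favorable = C(11,4) · C(4,1) · C(4,0) · C(11,1) = 14520; total = C(30,6) = 593775.
P = 14520/593775 = 968/39585 ≈ 0.0245.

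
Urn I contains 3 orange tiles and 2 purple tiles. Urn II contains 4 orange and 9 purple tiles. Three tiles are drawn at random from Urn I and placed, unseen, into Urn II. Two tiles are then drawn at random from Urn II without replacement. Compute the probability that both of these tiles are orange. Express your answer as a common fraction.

47/400

Condition on how many of the transferred tiles are orange (from Urn I: 3 orange of 5; then Urn II has 16 total).
  1 orange: C(3,1)C(2,2)/C(5,3) = 3/10; then P = C(5,2)/C(16,2) = 1/12
  2 orange: C(3,2)C(2,1)/C(5,3) = 3/5; then P = C(6,2)/C(16,2) = 1/8
  3 orange: C(3,3)C(2,0)/C(5,3) = 1/10; then P = C(7,2)/C(16,2) = 7/40
P(both orange) = 47/400 ≈ 0.1175.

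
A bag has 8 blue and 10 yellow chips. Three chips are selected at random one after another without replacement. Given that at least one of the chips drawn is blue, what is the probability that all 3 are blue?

7/87

P(all 3 blue) = C(8,3)/C(18,3) = 7/102; P(at least one blue) = 1 − C(10,3)/C(18,3) = 29/34.
Since 'all 3 blue' ⊆ 'at least one blue', P(all 3 | at least one) = 7/102 / 29/34 = 7/87 ≈ 0.0805.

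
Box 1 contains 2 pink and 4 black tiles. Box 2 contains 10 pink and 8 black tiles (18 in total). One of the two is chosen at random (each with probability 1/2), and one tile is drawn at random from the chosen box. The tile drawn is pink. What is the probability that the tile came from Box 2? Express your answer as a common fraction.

P(pink | Box 1) = 1/3; P(pink | Box 2) = 5/9.
P(pink) = 1/2·1/3 + 1/2·5/9 = 4/9.
By Bayes' rule, P(Box 2 | pink) = 5/18 / 4/9 = 5/8 ≈ 0.6250.

5/8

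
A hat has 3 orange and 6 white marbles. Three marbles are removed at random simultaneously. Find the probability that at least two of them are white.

65/84

Sum the hypergeometric tail for j = 2,…,3 white marbles.
Favorable = C(6,2)·C(3,1) + C(6,3)·C(3,0) = 65; total = C(9,3) = 84.
P = 65/84 = 65/84 ≈ 0.7738.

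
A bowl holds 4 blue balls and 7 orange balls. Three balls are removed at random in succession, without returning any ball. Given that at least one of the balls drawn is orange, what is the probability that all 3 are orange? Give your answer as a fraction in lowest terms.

P(all 3 orange) = C(7,3)/C(11,3) = 7/33; P(at least one orange) = 1 − C(4,3)/C(11,3) = 161/165.
Since 'all 3 orange' ⊆ 'at least one orange', P(all 3 | at least one) = 7/33 / 161/165 = 5/23 ≈ 0.2174.

5/23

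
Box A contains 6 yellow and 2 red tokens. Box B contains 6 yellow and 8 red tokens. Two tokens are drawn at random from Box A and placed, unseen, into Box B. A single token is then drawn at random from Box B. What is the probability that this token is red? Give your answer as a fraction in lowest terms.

Condition on how many of the transferred tokens are red (from Box A: 2 red of 8; then Box B has 16 total).
  0 red: C(2,0)C(6,2)/C(8,2) = 15/28; then P = 8/16
  1 red: C(2,1)C(6,1)/C(8,2) = 3/7; then P = 9/16
  2 red: C(2,2)C(6,0)/C(8,2) = 1/28; then P = 10/16
P(red from Box B) = 17/32 ≈ 0.5312.

17/32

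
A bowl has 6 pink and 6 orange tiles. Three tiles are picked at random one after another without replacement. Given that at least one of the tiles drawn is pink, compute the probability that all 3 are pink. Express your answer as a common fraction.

P(all 3 pink) = C(6,3)/C(12,3) = 1/11; P(at least one pink) = 1 − C(6,3)/C(12,3) = 10/11.
Since 'all 3 pink' ⊆ 'at least one pink', P(all 3 | at least one) = 1/11 / 10/11 = 1/10 ≈ 0.1000.

1/10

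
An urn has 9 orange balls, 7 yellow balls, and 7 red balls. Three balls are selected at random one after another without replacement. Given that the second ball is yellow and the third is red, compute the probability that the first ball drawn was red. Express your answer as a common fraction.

P(first=red and the second ball is yellow and the third is red) = (7/23)·(7/22)·(6/21) = 7/253.
P(E) = Σ over first color = 21/506 + 7/253 + 7/253 = 49/506.
By Bayes, P(first=red | E) = 7/253 / 49/506 = 2/7 ≈ 0.2857.

2/7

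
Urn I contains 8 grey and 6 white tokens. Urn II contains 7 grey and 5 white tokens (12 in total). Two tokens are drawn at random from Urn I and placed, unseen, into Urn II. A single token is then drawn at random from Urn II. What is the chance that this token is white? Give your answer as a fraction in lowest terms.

41/98

Condition on how many of the transferred tokens are white (from Urn I: 6 white of 14; then Urn II has 14 total).
  0 white: C(6,0)C(8,2)/C(14,2) = 4/13; then P = 5/14
  1 white: C(6,1)C(8,1)/C(14,2) = 48/91; then P = 6/14
  2 white: C(6,2)C(8,0)/C(14,2) = 15/91; then P = 7/14
P(white from Urn II) = 41/98 ≈ 0.4184.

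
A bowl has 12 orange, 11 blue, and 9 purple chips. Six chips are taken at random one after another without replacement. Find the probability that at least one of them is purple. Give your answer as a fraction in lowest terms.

Use the complement: P(at least one purple) = 1 − P(no purple).
P(none) = C(23,6)/C(32,6) = 100947/906192.
So P = 1 − 100947/906192 = 38345/43152 ≈ 0.8886.

38345/43152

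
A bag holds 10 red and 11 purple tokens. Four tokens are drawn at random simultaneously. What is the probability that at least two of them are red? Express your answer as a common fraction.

Sum the hypergeometric tail for j = 2,…,4 red tokens.
Favorable = C(10,2)·C(11,2) + C(10,3)·C(11,1) + C(10,4)·C(11,0) = 4005; total = C(21,4) = 5985.
P = 4005/5985 = 89/133 ≈ 0.6692.

89/133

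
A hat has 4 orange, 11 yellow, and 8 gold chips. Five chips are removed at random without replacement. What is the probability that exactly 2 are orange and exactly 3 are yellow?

Unordered draws without replacement: count favorable combinations over C(23,5).
Favorable = C(4,2) · C(11,3) · C(8,0) = 990; total = C(23,5) = 33649.
P = 990/33649 = 90/3059 ≈ 0.0294.

90/3059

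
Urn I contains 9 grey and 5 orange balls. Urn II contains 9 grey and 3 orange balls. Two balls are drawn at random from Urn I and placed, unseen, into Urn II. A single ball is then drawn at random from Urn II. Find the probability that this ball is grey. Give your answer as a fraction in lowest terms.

36/49

Condition on how many of the transferred balls are grey (from Urn I: 9 grey of 14; then Urn II has 14 total).
  0 grey: C(9,0)C(5,2)/C(14,2) = 10/91; then P = 9/14
  1 grey: C(9,1)C(5,1)/C(14,2) = 45/91; then P = 10/14
  2 grey: C(9,2)C(5,0)/C(14,2) = 36/91; then P = 11/14
P(grey from Urn II) = 36/49 ≈ 0.7347.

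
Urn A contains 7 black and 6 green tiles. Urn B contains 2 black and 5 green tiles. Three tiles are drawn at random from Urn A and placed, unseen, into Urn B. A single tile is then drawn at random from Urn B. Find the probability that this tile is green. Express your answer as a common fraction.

83/130

Condition on how many of the transferred tiles are green (from Urn A: 6 green of 13; then Urn B has 10 total).
  0 green: C(6,0)C(7,3)/C(13,3) = 35/286; then P = 5/10
  1 green: C(6,1)C(7,2)/C(13,3) = 63/143; then P = 6/10
  2 green: C(6,2)C(7,1)/C(13,3) = 105/286; then P = 7/10
  3 green: C(6,3)C(7,0)/C(13,3) = 10/143; then P = 8/10
P(green from Urn B) = 83/130 ≈ 0.6385.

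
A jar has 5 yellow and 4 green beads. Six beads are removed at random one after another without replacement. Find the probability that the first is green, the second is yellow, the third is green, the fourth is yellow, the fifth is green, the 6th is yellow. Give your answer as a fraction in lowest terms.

Multiply the conditional probability of each draw in order, without replacement, so each draw removes one from its color and from the total.
P = (4/9) · (5/8) · (3/7) · (4/6) · (2/5) · (3/4) = 1/42 ≈ 0.0238.

1/42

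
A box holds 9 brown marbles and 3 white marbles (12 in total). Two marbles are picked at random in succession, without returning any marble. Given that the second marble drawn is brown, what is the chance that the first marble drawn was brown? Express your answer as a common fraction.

P(first=brown and the second marble drawn is brown) = (9/12)·(8/11) = 6/11.
P(the second marble drawn is brown) = Σ over first color = 6/11 + 9/44 = 3/4.
By Bayes, P(first=brown | the second marble drawn is brown) = 6/11 / 3/4 = 8/11 ≈ 0.7273.

8/11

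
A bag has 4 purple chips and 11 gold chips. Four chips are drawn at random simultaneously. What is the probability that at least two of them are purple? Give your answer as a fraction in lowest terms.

25/91

Sum the hypergeometric tail for j = 2,…,4 purple chips.
Favorable = C(4,2)·C(11,2) + C(4,3)·C(11,1) + C(4,4)·C(11,0) = 375; total = C(15,4) = 1365.
P = 375/1365 = 25/91 ≈ 0.2747.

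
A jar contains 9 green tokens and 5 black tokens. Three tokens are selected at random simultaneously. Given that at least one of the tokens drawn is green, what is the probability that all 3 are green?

P(all 3 green) = C(9,3)/C(14,3) = 3/13; P(at least one green) = 1 − C(5,3)/C(14,3) = 177/182.
Since 'all 3 green' ⊆ 'at least one green', P(all 3 | at least one) = 3/13 / 177/182 = 14/59 ≈ 0.2373.

14/59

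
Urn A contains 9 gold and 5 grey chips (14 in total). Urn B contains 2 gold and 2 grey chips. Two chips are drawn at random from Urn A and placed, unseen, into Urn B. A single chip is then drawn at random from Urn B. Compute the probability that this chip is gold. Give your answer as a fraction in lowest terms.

23/42

Condition on how many of the transferred chips are gold (from Urn A: 9 gold of 14; then Urn B has 6 total).
  0 gold: C(9,0)C(5,2)/C(14,2) = 10/91; then P = 2/6
  1 gold: C(9,1)C(5,1)/C(14,2) = 45/91; then P = 3/6
  2 gold: C(9,2)C(5,0)/C(14,2) = 36/91; then P = 4/6
P(gold from Urn B) = 23/42 ≈ 0.5476.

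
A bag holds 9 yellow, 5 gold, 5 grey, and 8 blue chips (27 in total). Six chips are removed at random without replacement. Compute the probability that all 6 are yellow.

14/49335

Unordered draws without replacement: count favorable combinations over C(27,6).
Favorable = C(9,6) · C(5,0) · C(5,0) · C(8,0) = 84; total = C(27,6) = 296010.
P = 84/296010 = 14/49335 ≈ 0.0003.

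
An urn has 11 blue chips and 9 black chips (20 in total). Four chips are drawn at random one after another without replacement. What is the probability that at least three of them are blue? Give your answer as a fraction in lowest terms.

Sum the hypergeometric tail for j = 3,…,4 blue chips.
Favorable = C(11,3)·C(9,1) + C(11,4)·C(9,0) = 1815; total = C(20,4) = 4845.
P = 1815/4845 = 121/323 ≈ 0.3746.

121/323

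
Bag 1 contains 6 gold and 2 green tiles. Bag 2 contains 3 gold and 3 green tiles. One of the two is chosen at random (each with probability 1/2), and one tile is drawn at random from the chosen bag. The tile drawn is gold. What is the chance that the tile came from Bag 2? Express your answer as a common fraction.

P(gold | Bag 1) = 3/4; P(gold | Bag 2) = 1/2.
P(gold) = 1/2·3/4 + 1/2·1/2 = 5/8.
By Bayes' rule, P(Bag 2 | gold) = 1/4 / 5/8 = 2/5 ≈ 0.4000.

2/5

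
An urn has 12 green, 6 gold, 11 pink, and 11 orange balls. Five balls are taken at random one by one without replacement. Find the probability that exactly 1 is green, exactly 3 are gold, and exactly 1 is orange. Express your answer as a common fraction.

110/27417

Unordered draws without replacement: count favorable combinations over C(40,5).
Favorable = C(12,1) · C(6,3) · C(11,0) · C(11,1) = 2640; total = C(40,5) = 658008.
P = 2640/658008 = 110/27417 ≈ 0.0040.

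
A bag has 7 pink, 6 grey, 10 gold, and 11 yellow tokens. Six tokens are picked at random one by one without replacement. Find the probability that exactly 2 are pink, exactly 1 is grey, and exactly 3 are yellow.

Unordered draws without replacement: count favorable combinations over C(34,6).
Favorable = C(7,2) · C(6,1) · C(10,0) · C(11,3) = 20790; total = C(34,6) = 1344904.
P = 20790/1344904 = 945/61132 ≈ 0.0155.

945/61132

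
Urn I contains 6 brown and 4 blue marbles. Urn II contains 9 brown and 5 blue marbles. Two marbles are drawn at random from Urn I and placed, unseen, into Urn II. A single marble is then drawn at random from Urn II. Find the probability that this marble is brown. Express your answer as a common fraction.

Condition on how many of the transferred marbles are brown (from Urn I: 6 brown of 10; then Urn II has 16 total).
  0 brown: C(6,0)C(4,2)/C(10,2) = 2/15; then P = 9/16
  1 brown: C(6,1)C(4,1)/C(10,2) = 8/15; then P = 10/16
  2 brown: C(6,2)C(4,0)/C(10,2) = 1/3; then P = 11/16
P(brown from Urn II) = 51/80 ≈ 0.6375.

51/80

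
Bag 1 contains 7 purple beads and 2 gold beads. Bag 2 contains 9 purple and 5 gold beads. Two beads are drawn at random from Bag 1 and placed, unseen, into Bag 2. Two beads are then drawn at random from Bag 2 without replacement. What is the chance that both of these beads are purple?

607/1440

Condition on how many of the transferred beads are purple (from Bag 1: 7 purple of 9; then Bag 2 has 16 total).
  0 purple: C(7,0)C(2,2)/C(9,2) = 1/36; then P = C(9,2)/C(16,2) = 3/10
  1 purple: C(7,1)C(2,1)/C(9,2) = 7/18; then P = C(10,2)/C(16,2) = 3/8
  2 purple: C(7,2)C(2,0)/C(9,2) = 7/12; then P = C(11,2)/C(16,2) = 11/24
P(both purple) = 607/1440 ≈ 0.4215.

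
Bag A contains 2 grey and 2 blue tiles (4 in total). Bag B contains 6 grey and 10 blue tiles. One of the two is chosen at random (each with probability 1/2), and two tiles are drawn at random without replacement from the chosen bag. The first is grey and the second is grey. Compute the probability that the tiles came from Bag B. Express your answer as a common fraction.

3/7

P(E | Bag A) = 1/6; P(E | Bag B) = 1/8.
P(E) = 1/2·1/6 + 1/2·1/8 = 7/48.
By Bayes' rule, P(Bag B | E) = 1/16 / 7/48 = 3/7 ≈ 0.4286.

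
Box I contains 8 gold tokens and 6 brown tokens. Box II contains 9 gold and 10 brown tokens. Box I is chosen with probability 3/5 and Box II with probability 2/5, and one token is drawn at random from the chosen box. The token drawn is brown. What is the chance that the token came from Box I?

P(brown | Box I) = 3/7; P(brown | Box II) = 10/19.
P(brown) = 3/5·3/7 + 2/5·10/19 = 311/665.
By Bayes' rule, P(Box I | brown) = 9/35 / 311/665 = 171/311 ≈ 0.5498.

171/311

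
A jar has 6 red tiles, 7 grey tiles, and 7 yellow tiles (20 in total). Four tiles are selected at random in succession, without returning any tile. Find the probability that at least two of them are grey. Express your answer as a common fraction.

112/255

Sum the hypergeometric tail for j = 2,…,4 grey tiles.
Favorable = C(7,2)·C(13,2) + C(7,3)·C(13,1) + C(7,4)·C(13,0) = 2128; total = C(20,4) = 4845.
P = 2128/4845 = 112/255 ≈ 0.4392.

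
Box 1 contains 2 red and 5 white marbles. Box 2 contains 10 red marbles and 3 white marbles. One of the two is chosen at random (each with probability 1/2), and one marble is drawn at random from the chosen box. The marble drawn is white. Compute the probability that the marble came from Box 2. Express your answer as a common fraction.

21/86

P(white | Box 1) = 5/7; P(white | Box 2) = 3/13.
P(white) = 1/2·5/7 + 1/2·3/13 = 43/91.
By Bayes' rule, P(Box 2 | white) = 3/26 / 43/91 = 21/86 ≈ 0.2442.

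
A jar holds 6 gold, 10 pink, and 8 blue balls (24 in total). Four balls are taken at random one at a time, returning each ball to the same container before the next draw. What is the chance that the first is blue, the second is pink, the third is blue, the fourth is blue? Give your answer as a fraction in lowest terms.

5/324

Multiply the conditional probability of each draw in order, with replacement (the composition resets each draw).
P = (8/24) · (10/24) · (8/24) · (8/24) = 5/324 ≈ 0.0154.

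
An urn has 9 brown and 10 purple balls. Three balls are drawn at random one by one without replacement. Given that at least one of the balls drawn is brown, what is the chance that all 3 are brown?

28/283

P(all 3 brown) = C(9,3)/C(19,3) = 28/323; P(at least one brown) = 1 − C(10,3)/C(19,3) = 283/323.
Since 'all 3 brown' ⊆ 'at least one brown', P(all 3 | at least one) = 28/323 / 283/323 = 28/283 ≈ 0.0989.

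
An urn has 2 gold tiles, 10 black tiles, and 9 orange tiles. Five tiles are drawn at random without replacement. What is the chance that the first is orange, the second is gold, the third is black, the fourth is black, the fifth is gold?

3/4522

Multiply the conditional probability of each draw in order, without replacement, so each draw removes one from its color and from the total.
P = (9/21) · (2/20) · (10/19) · (9/18) · (1/17) = 3/4522 ≈ 0.0007.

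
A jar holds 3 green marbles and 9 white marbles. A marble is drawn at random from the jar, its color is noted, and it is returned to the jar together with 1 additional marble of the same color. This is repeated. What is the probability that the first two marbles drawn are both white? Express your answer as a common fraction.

15/26

After a white draw the jar holds 10 white out of 13.
P = (9/12)·(10/13) = 15/26 ≈ 0.5769.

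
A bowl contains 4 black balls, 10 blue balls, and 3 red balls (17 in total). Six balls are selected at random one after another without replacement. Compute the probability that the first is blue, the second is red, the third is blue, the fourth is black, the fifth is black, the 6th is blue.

9/3094

Multiply the conditional probability of each draw in order, without replacement, so each draw removes one from its color and from the total.
P = (10/17) · (3/16) · (9/15) · (4/14) · (3/13) · (8/12) = 9/3094 ≈ 0.0029.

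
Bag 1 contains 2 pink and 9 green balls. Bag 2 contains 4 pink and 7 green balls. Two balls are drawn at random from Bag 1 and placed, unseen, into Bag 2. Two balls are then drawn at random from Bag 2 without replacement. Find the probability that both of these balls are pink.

Condition on how many of the transferred balls are pink (from Bag 1: 2 pink of 11; then Bag 2 has 13 total).
  0 pink: C(2,0)C(9,2)/C(11,2) = 36/55; then P = C(4,2)/C(13,2) = 1/13
  1 pink: C(2,1)C(9,1)/C(11,2) = 18/55; then P = C(5,2)/C(13,2) = 5/39
  2 pink: C(2,2)C(9,0)/C(11,2) = 1/55; then P = C(6,2)/C(13,2) = 5/26
P(both pink) = 137/1430 ≈ 0.0958.

137/1430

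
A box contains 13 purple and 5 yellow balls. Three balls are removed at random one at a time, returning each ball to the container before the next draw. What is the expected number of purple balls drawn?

By linearity of expectation, E[X] = Σ P(draw i is purple); each independent draw has P(purple) = 13/18.
E[X] = 3 · 13/18 = 13/6 ≈ 2.1667.

13/6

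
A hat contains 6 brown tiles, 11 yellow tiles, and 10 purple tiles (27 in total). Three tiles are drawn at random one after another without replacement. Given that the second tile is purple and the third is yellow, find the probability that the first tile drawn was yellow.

P(first=yellow and the second tile is purple and the third is yellow) = (11/27)·(10/26)·(10/25) = 22/351.
P(E) = Σ over first color = 22/585 + 22/351 + 11/195 = 55/351.
By Bayes, P(first=yellow | E) = 22/351 / 55/351 = 2/5 ≈ 0.4000.

2/5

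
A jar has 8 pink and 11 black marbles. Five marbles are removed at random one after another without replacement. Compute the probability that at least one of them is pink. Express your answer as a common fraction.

Use the complement: P(at least one pink) = 1 − P(no pink).
P(none) = C(11,5)/C(19,5) = 462/11628.
So P = 1 − 462/11628 = 1861/1938 ≈ 0.9603.

1861/1938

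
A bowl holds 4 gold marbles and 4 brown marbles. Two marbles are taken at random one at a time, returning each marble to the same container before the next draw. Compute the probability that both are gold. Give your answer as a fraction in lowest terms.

Multiply the conditional probability of each draw in order, with replacement (the composition resets each draw).
P = (4/8) · (4/8) = 1/4 ≈ 0.2500.

1/4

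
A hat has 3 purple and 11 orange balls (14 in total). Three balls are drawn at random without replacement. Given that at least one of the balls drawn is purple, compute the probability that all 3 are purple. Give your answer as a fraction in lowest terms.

P(all 3 purple) = C(3,3)/C(14,3) = 1/364; P(at least one purple) = 1 − C(11,3)/C(14,3) = 199/364.
Since 'all 3 purple' ⊆ 'at least one purple', P(all 3 | at least one) = 1/364 / 199/364 = 1/199 ≈ 0.0050.

1/199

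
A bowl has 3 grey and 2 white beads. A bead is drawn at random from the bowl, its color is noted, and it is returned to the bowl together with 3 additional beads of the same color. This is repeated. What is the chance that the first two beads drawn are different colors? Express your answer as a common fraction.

3/10

Either grey then white, or white then grey; after the first draw the total is 8.
P = (3/5)·(2/8) + (2/5)·(3/8) = 3/10 ≈ 0.3000.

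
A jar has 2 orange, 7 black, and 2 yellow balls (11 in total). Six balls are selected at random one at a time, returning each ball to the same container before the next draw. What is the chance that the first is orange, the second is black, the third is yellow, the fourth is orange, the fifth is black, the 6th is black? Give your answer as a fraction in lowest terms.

Multiply the conditional probability of each draw in order, with replacement (the composition resets each draw).
P = (2/11) · (7/11) · (2/11) · (2/11) · (7/11) · (7/11) = 2744/1771561 ≈ 0.0015.

2744/1771561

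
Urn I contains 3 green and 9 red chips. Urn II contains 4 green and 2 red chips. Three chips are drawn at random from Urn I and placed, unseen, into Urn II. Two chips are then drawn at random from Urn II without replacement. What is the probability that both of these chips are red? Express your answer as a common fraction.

157/792

Condition on how many of the transferred chips are red (from Urn I: 9 red of 12; then Urn II has 9 total).
  0 red: C(9,0)C(3,3)/C(12,3) = 1/220; then P = C(2,2)/C(9,2) = 1/36
  1 red: C(9,1)C(3,2)/C(12,3) = 27/220; then P = C(3,2)/C(9,2) = 1/12
  2 red: C(9,2)C(3,1)/C(12,3) = 27/55; then P = C(4,2)/C(9,2) = 1/6
  3 red: C(9,3)C(3,0)/C(12,3) = 21/55; then P = C(5,2)/C(9,2) = 5/18
P(both red) = 157/792 ≈ 0.1982.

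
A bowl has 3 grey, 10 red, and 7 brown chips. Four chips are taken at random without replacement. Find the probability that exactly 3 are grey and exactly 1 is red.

Unordered draws without replacement: count favorable combinations over C(20,4).
Favorable = C(3,3) · C(10,1) · C(7,0) = 10; total = C(20,4) = 4845.
P = 10/4845 = 2/969 ≈ 0.0021.

2/969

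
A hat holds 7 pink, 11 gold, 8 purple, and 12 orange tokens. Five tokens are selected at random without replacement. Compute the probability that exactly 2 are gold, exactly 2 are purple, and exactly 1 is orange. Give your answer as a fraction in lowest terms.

Unordered draws without replacement: count favorable combinations over C(38,5).
Favorable = C(7,0) · C(11,2) · C(8,2) · C(12,1) = 18480; total = C(38,5) = 501942.
P = 18480/501942 = 440/11951 ≈ 0.0368.

440/11951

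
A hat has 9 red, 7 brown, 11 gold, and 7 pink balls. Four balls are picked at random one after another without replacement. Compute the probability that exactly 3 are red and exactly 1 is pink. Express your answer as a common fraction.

147/11594

Unordered draws without replacement: count favorable combinations over C(34,4).
Favorable = C(9,3) · C(7,0) · C(11,0) · C(7,1) = 588; total = C(34,4) = 46376.
P = 588/46376 = 147/11594 ≈ 0.0127.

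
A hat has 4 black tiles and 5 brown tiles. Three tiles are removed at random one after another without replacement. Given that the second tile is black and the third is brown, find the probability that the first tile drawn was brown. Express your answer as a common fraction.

P(first=brown and the second tile is black and the third is brown) = (5/9)·(4/8)·(4/7) = 10/63.
P(E) = Σ over first color = 5/42 + 10/63 = 5/18.
By Bayes, P(first=brown | E) = 10/63 / 5/18 = 4/7 ≈ 0.5714.

4/7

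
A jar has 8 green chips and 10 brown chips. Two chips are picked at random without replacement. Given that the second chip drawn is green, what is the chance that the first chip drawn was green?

7/17

P(first=green and the second chip drawn is green) = (8/18)·(7/17) = 28/153.
P(the second chip drawn is green) = Σ over first color = 28/153 + 40/153 = 4/9.
By Bayes, P(first=green | the second chip drawn is green) = 28/153 / 4/9 = 7/17 ≈ 0.4118.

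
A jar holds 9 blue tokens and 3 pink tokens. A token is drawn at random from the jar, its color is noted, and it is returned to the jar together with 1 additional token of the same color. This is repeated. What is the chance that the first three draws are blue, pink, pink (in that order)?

Track the composition after each reinforcement of +1.
P = (9/12) · (3/13) · (4/14) = 9/182 ≈ 0.0495.

9/182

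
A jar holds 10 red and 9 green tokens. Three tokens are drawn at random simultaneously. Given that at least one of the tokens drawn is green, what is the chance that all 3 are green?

P(all 3 green) = C(9,3)/C(19,3) = 28/323; P(at least one green) = 1 − C(10,3)/C(19,3) = 283/323.
Since 'all 3 green' ⊆ 'at least one green', P(all 3 | at least one) = 28/323 / 283/323 = 28/283 ≈ 0.0989.

28/283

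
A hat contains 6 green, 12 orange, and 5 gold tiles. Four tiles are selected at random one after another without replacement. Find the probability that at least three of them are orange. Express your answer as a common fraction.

Sum the hypergeometric tail for j = 3,…,4 orange tiles.
Favorable = C(12,3)·C(11,1) + C(12,4)·C(11,0) = 2915; total = C(23,4) = 8855.
P = 2915/8855 = 53/161 ≈ 0.3292.

53/161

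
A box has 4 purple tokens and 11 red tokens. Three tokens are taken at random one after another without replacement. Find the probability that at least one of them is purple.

Use the complement: P(at least one purple) = 1 − P(no purple).
P(none) = C(11,3)/C(15,3) = 165/455.
So P = 1 − 165/455 = 58/91 ≈ 0.6374.

58/91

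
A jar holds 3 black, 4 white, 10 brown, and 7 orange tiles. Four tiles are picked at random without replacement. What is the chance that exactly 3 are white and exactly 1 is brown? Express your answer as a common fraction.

Unordered draws without replacement: count favorable combinations over C(24,4).
Favorable = C(3,0) · C(4,3) · C(10,1) · C(7,0) = 40; total = C(24,4) = 10626.
P = 40/10626 = 20/5313 ≈ 0.0038.

20/5313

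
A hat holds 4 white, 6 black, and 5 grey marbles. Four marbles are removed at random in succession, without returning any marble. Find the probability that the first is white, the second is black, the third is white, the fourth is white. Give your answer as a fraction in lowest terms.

2/455

Multiply the conditional probability of each draw in order, without replacement, so each draw removes one from its color and from the total.
P = (4/15) · (6/14) · (3/13) · (2/12) = 2/455 ≈ 0.0044.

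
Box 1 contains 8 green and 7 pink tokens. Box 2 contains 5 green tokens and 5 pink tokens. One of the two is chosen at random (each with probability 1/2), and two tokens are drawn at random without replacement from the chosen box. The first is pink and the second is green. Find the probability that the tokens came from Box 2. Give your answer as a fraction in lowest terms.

P(E | Box 1) = 4/15; P(E | Box 2) = 5/18.
P(E) = 1/2·4/15 + 1/2·5/18 = 49/180.
By Bayes' rule, P(Box 2 | E) = 5/36 / 49/180 = 25/49 ≈ 0.5102.

25/49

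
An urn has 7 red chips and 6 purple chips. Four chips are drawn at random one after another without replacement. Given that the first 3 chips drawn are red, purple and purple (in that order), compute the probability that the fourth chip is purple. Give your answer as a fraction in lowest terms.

After removing 1 red, 2 purple, the urn has 4 purple out of 10 remaining.
P(fourth is purple | given) = 4/10 = 2/5 ≈ 0.4000.

2/5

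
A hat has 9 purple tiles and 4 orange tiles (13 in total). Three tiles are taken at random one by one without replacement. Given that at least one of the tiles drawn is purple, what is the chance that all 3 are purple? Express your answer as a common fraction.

P(all 3 purple) = C(9,3)/C(13,3) = 42/143; P(at least one purple) = 1 − C(4,3)/C(13,3) = 141/143.
Since 'all 3 purple' ⊆ 'at least one purple', P(all 3 | at least one) = 42/143 / 141/143 = 14/47 ≈ 0.2979.

14/47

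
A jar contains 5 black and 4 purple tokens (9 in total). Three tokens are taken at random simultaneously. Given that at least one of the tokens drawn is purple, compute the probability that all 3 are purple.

2/37

P(all 3 purple) = C(4,3)/C(9,3) = 1/21; P(at least one purple) = 1 − C(5,3)/C(9,3) = 37/42.
Since 'all 3 purple' ⊆ 'at least one purple', P(all 3 | at least one) = 1/21 / 37/42 = 2/37 ≈ 0.0541.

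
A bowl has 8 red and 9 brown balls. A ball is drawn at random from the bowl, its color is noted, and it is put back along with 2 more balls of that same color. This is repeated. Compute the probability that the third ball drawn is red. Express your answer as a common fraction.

Sum over the four possibilities for the first two draws (red/not-red each), tracking how the red count and total change by +2 per draw.
P(third is red) = 8/17 ≈ 0.4706. (In a Pólya urn every draw has the same marginal probability 8/17.)

8/17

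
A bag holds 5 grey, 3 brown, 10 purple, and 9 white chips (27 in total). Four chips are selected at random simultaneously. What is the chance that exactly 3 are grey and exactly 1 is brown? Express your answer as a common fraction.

1/585

Unordered draws without replacement: count favorable combinations over C(27,4).
Favorable = C(5,3) · C(3,1) · C(10,0) · C(9,0) = 30; total = C(27,4) = 17550.
P = 30/17550 = 1/585 ≈ 0.0017.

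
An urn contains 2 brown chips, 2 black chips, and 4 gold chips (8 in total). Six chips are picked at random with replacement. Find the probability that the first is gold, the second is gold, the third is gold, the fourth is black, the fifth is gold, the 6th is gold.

Multiply the conditional probability of each draw in order, with replacement (the composition resets each draw).
P = (4/8) · (4/8) · (4/8) · (2/8) · (4/8) · (4/8) = 1/128 ≈ 0.0078.

1/128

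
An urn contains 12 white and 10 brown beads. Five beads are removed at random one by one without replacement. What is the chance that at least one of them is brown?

Use the complement: P(at least one brown) = 1 − P(no brown).
P(none) = C(12,5)/C(22,5) = 792/26334.
So P = 1 − 792/26334 = 129/133 ≈ 0.9699.

129/133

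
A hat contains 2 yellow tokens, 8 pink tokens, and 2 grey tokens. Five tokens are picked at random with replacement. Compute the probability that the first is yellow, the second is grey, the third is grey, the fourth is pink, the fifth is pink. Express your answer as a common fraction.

1/486

Multiply the conditional probability of each draw in order, with replacement (the composition resets each draw).
P = (2/12) · (2/12) · (2/12) · (8/12) · (8/12) = 1/486 ≈ 0.0021.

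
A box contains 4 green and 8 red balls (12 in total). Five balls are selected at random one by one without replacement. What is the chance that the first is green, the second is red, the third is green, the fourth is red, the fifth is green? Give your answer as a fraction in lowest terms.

7/495

Multiply the conditional probability of each draw in order, without replacement, so each draw removes one from its color and from the total.
P = (4/12) · (8/11) · (3/10) · (7/9) · (2/8) = 7/495 ≈ 0.0141.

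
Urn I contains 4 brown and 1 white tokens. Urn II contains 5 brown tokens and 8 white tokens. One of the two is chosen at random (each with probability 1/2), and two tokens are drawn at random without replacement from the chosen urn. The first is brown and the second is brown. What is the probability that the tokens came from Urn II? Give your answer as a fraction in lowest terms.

25/142

P(E | Urn I) = 3/5; P(E | Urn II) = 5/39.
P(E) = 1/2·3/5 + 1/2·5/39 = 71/195.
By Bayes' rule, P(Urn II | E) = 5/78 / 71/195 = 25/142 ≈ 0.1761.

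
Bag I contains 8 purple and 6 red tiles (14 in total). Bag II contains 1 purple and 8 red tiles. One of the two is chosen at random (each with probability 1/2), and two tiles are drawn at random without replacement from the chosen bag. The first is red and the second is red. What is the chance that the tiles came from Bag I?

P(E | Bag I) = 15/91; P(E | Bag II) = 7/9.
P(E) = 1/2·15/91 + 1/2·7/9 = 386/819.
By Bayes' rule, P(Bag I | E) = 15/182 / 386/819 = 135/772 ≈ 0.1749.

135/772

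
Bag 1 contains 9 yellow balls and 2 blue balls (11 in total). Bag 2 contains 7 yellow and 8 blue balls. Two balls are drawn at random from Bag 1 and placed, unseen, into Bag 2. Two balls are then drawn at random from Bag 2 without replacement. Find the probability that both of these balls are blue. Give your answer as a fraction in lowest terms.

Condition on how many of the transferred balls are blue (from Bag 1: 2 blue of 11; then Bag 2 has 17 total).
  0 blue: C(2,0)C(9,2)/C(11,2) = 36/55; then P = C(8,2)/C(17,2) = 7/34
  1 blue: C(2,1)C(9,1)/C(11,2) = 18/55; then P = C(9,2)/C(17,2) = 9/34
  2 blue: C(2,2)C(9,0)/C(11,2) = 1/55; then P = C(10,2)/C(17,2) = 45/136
P(both blue) = 1701/7480 ≈ 0.2274.

1701/7480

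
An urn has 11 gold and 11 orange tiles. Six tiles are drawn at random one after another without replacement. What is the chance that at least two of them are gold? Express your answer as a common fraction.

Sum the hypergeometric tail for j = 2,…,6 gold tiles.
Favorable = C(11,2)·C(11,4) + C(11,3)·C(11,3) + C(11,4)·C(11,2) + C(11,5)·C(11,1) + C(11,6)·C(11,0) = 69069; total = C(22,6) = 74613.
P = 69069/74613 = 299/323 ≈ 0.9257.

299/323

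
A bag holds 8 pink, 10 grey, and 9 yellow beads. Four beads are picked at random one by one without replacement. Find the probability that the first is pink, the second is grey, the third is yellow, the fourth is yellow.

Multiply the conditional probability of each draw in order, without replacement, so each draw removes one from its color and from the total.
P = (8/27) · (10/26) · (9/25) · (8/24) = 8/585 ≈ 0.0137.

8/585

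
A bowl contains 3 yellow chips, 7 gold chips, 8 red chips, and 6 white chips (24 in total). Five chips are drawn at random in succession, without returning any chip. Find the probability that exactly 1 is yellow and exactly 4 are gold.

Unordered draws without replacement: count favorable combinations over C(24,5).
Favorable = C(3,1) · C(7,4) · C(8,0) · C(6,0) = 105; total = C(24,5) = 42504.
P = 105/42504 = 5/2024 ≈ 0.0025.

5/2024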